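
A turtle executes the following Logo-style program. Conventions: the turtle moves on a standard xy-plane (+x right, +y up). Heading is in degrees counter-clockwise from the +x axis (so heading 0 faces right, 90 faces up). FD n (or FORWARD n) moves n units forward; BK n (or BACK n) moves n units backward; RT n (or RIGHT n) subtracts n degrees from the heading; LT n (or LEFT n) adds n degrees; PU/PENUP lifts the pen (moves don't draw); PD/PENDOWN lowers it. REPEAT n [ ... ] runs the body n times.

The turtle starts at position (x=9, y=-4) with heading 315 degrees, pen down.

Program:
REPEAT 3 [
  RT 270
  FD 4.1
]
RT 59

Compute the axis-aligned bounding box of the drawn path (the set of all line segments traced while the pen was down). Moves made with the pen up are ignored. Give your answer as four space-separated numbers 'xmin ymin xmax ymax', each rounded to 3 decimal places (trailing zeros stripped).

Executing turtle program step by step:
Start: pos=(9,-4), heading=315, pen down
REPEAT 3 [
  -- iteration 1/3 --
  RT 270: heading 315 -> 45
  FD 4.1: (9,-4) -> (11.899,-1.101) [heading=45, draw]
  -- iteration 2/3 --
  RT 270: heading 45 -> 135
  FD 4.1: (11.899,-1.101) -> (9,1.798) [heading=135, draw]
  -- iteration 3/3 --
  RT 270: heading 135 -> 225
  FD 4.1: (9,1.798) -> (6.101,-1.101) [heading=225, draw]
]
RT 59: heading 225 -> 166
Final: pos=(6.101,-1.101), heading=166, 3 segment(s) drawn

Segment endpoints: x in {6.101, 9, 11.899}, y in {-4, -1.101, -1.101, 1.798}
xmin=6.101, ymin=-4, xmax=11.899, ymax=1.798

Answer: 6.101 -4 11.899 1.798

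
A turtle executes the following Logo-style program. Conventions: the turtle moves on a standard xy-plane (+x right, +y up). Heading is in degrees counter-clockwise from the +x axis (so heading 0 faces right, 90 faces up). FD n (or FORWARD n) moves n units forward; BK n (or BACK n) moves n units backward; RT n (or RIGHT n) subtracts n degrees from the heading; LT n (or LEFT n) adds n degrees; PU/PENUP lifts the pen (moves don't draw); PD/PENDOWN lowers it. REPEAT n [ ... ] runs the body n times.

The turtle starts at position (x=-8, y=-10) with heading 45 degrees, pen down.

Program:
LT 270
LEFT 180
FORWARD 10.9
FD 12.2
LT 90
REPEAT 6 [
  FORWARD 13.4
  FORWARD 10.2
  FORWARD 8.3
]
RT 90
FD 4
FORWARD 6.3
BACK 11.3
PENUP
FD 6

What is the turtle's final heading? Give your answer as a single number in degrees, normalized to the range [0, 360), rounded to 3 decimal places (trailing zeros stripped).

Executing turtle program step by step:
Start: pos=(-8,-10), heading=45, pen down
LT 270: heading 45 -> 315
LT 180: heading 315 -> 135
FD 10.9: (-8,-10) -> (-15.707,-2.293) [heading=135, draw]
FD 12.2: (-15.707,-2.293) -> (-24.334,6.334) [heading=135, draw]
LT 90: heading 135 -> 225
REPEAT 6 [
  -- iteration 1/6 --
  FD 13.4: (-24.334,6.334) -> (-33.809,-3.141) [heading=225, draw]
  FD 10.2: (-33.809,-3.141) -> (-41.022,-10.354) [heading=225, draw]
  FD 8.3: (-41.022,-10.354) -> (-46.891,-16.223) [heading=225, draw]
  -- iteration 2/6 --
  FD 13.4: (-46.891,-16.223) -> (-56.366,-25.698) [heading=225, draw]
  FD 10.2: (-56.366,-25.698) -> (-63.579,-32.91) [heading=225, draw]
  FD 8.3: (-63.579,-32.91) -> (-69.448,-38.779) [heading=225, draw]
  -- iteration 3/6 --
  FD 13.4: (-69.448,-38.779) -> (-78.923,-48.254) [heading=225, draw]
  FD 10.2: (-78.923,-48.254) -> (-86.135,-55.467) [heading=225, draw]
  FD 8.3: (-86.135,-55.467) -> (-92.004,-61.336) [heading=225, draw]
  -- iteration 4/6 --
  FD 13.4: (-92.004,-61.336) -> (-101.48,-70.811) [heading=225, draw]
  FD 10.2: (-101.48,-70.811) -> (-108.692,-78.024) [heading=225, draw]
  FD 8.3: (-108.692,-78.024) -> (-114.561,-83.893) [heading=225, draw]
  -- iteration 5/6 --
  FD 13.4: (-114.561,-83.893) -> (-124.036,-93.368) [heading=225, draw]
  FD 10.2: (-124.036,-93.368) -> (-131.249,-100.58) [heading=225, draw]
  FD 8.3: (-131.249,-100.58) -> (-137.118,-106.449) [heading=225, draw]
  -- iteration 6/6 --
  FD 13.4: (-137.118,-106.449) -> (-146.593,-115.925) [heading=225, draw]
  FD 10.2: (-146.593,-115.925) -> (-153.805,-123.137) [heading=225, draw]
  FD 8.3: (-153.805,-123.137) -> (-159.674,-129.006) [heading=225, draw]
]
RT 90: heading 225 -> 135
FD 4: (-159.674,-129.006) -> (-162.503,-126.178) [heading=135, draw]
FD 6.3: (-162.503,-126.178) -> (-166.958,-121.723) [heading=135, draw]
BK 11.3: (-166.958,-121.723) -> (-158.967,-129.713) [heading=135, draw]
PU: pen up
FD 6: (-158.967,-129.713) -> (-163.21,-125.471) [heading=135, move]
Final: pos=(-163.21,-125.471), heading=135, 23 segment(s) drawn

Answer: 135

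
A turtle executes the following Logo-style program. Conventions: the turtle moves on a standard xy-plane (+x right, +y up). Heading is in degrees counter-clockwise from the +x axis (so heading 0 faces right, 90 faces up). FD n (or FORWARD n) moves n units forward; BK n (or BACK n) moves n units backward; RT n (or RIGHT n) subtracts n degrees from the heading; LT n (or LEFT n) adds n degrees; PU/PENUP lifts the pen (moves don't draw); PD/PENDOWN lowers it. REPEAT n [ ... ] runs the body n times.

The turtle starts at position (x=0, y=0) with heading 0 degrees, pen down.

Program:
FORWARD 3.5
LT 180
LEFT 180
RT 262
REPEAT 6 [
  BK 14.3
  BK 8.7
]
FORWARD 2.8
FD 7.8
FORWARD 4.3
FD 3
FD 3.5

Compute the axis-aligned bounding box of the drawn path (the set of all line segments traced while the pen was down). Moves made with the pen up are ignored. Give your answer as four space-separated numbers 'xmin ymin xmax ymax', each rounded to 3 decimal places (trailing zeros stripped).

Executing turtle program step by step:
Start: pos=(0,0), heading=0, pen down
FD 3.5: (0,0) -> (3.5,0) [heading=0, draw]
LT 180: heading 0 -> 180
LT 180: heading 180 -> 0
RT 262: heading 0 -> 98
REPEAT 6 [
  -- iteration 1/6 --
  BK 14.3: (3.5,0) -> (5.49,-14.161) [heading=98, draw]
  BK 8.7: (5.49,-14.161) -> (6.701,-22.776) [heading=98, draw]
  -- iteration 2/6 --
  BK 14.3: (6.701,-22.776) -> (8.691,-36.937) [heading=98, draw]
  BK 8.7: (8.691,-36.937) -> (9.902,-45.552) [heading=98, draw]
  -- iteration 3/6 --
  BK 14.3: (9.902,-45.552) -> (11.892,-59.713) [heading=98, draw]
  BK 8.7: (11.892,-59.713) -> (13.103,-68.328) [heading=98, draw]
  -- iteration 4/6 --
  BK 14.3: (13.103,-68.328) -> (15.093,-82.489) [heading=98, draw]
  BK 8.7: (15.093,-82.489) -> (16.304,-91.105) [heading=98, draw]
  -- iteration 5/6 --
  BK 14.3: (16.304,-91.105) -> (18.294,-105.265) [heading=98, draw]
  BK 8.7: (18.294,-105.265) -> (19.505,-113.881) [heading=98, draw]
  -- iteration 6/6 --
  BK 14.3: (19.505,-113.881) -> (21.495,-128.042) [heading=98, draw]
  BK 8.7: (21.495,-128.042) -> (22.706,-136.657) [heading=98, draw]
]
FD 2.8: (22.706,-136.657) -> (22.316,-133.884) [heading=98, draw]
FD 7.8: (22.316,-133.884) -> (21.231,-126.16) [heading=98, draw]
FD 4.3: (21.231,-126.16) -> (20.632,-121.902) [heading=98, draw]
FD 3: (20.632,-121.902) -> (20.215,-118.931) [heading=98, draw]
FD 3.5: (20.215,-118.931) -> (19.728,-115.465) [heading=98, draw]
Final: pos=(19.728,-115.465), heading=98, 18 segment(s) drawn

Segment endpoints: x in {0, 3.5, 5.49, 6.701, 8.691, 9.902, 11.892, 13.103, 15.093, 16.304, 18.294, 19.505, 19.728, 20.215, 20.632, 21.231, 21.495, 22.316, 22.706}, y in {-136.657, -133.884, -128.042, -126.16, -121.902, -118.931, -115.465, -113.881, -105.265, -91.105, -82.489, -68.328, -59.713, -45.552, -36.937, -22.776, -14.161, 0}
xmin=0, ymin=-136.657, xmax=22.706, ymax=0

Answer: 0 -136.657 22.706 0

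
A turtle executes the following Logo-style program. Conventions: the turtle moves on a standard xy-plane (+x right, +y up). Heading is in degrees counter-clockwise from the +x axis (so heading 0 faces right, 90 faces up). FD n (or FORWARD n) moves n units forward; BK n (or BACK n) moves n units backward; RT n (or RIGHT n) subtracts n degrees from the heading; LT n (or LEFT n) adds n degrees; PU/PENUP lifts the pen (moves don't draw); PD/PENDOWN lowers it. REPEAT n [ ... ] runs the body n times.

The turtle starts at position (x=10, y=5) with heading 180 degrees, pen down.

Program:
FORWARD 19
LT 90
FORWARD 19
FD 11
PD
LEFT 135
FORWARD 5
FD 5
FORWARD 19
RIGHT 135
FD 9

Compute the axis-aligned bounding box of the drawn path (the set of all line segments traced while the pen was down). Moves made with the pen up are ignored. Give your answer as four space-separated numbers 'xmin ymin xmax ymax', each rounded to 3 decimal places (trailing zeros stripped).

Answer: -9 -25 11.506 5

Derivation:
Executing turtle program step by step:
Start: pos=(10,5), heading=180, pen down
FD 19: (10,5) -> (-9,5) [heading=180, draw]
LT 90: heading 180 -> 270
FD 19: (-9,5) -> (-9,-14) [heading=270, draw]
FD 11: (-9,-14) -> (-9,-25) [heading=270, draw]
PD: pen down
LT 135: heading 270 -> 45
FD 5: (-9,-25) -> (-5.464,-21.464) [heading=45, draw]
FD 5: (-5.464,-21.464) -> (-1.929,-17.929) [heading=45, draw]
FD 19: (-1.929,-17.929) -> (11.506,-4.494) [heading=45, draw]
RT 135: heading 45 -> 270
FD 9: (11.506,-4.494) -> (11.506,-13.494) [heading=270, draw]
Final: pos=(11.506,-13.494), heading=270, 7 segment(s) drawn

Segment endpoints: x in {-9, -9, -9, -5.464, -1.929, 10, 11.506, 11.506}, y in {-25, -21.464, -17.929, -14, -13.494, -4.494, 5, 5}
xmin=-9, ymin=-25, xmax=11.506, ymax=5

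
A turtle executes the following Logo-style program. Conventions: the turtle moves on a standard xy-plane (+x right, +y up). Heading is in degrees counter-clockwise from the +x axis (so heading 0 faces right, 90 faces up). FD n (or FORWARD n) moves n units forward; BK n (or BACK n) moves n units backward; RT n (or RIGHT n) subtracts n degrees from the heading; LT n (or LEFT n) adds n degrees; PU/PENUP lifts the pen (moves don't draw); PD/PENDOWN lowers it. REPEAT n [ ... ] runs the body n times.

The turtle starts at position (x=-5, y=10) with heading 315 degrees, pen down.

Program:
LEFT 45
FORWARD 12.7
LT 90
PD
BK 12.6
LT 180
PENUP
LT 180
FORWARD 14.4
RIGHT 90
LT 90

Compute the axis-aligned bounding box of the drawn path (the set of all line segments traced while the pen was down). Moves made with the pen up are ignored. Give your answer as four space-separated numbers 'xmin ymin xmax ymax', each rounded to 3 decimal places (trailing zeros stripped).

Executing turtle program step by step:
Start: pos=(-5,10), heading=315, pen down
LT 45: heading 315 -> 0
FD 12.7: (-5,10) -> (7.7,10) [heading=0, draw]
LT 90: heading 0 -> 90
PD: pen down
BK 12.6: (7.7,10) -> (7.7,-2.6) [heading=90, draw]
LT 180: heading 90 -> 270
PU: pen up
LT 180: heading 270 -> 90
FD 14.4: (7.7,-2.6) -> (7.7,11.8) [heading=90, move]
RT 90: heading 90 -> 0
LT 90: heading 0 -> 90
Final: pos=(7.7,11.8), heading=90, 2 segment(s) drawn

Segment endpoints: x in {-5, 7.7, 7.7}, y in {-2.6, 10, 10}
xmin=-5, ymin=-2.6, xmax=7.7, ymax=10

Answer: -5 -2.6 7.7 10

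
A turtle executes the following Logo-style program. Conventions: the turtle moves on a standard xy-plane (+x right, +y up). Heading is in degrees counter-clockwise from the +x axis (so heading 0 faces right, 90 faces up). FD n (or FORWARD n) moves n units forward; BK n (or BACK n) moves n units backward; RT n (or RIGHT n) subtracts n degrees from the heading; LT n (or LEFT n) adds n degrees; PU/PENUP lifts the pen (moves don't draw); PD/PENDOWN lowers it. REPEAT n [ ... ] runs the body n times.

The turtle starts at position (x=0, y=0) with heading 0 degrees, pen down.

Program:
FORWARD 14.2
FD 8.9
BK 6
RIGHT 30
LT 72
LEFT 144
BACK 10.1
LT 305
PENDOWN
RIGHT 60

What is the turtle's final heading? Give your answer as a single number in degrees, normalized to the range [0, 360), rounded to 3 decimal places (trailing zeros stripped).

Executing turtle program step by step:
Start: pos=(0,0), heading=0, pen down
FD 14.2: (0,0) -> (14.2,0) [heading=0, draw]
FD 8.9: (14.2,0) -> (23.1,0) [heading=0, draw]
BK 6: (23.1,0) -> (17.1,0) [heading=0, draw]
RT 30: heading 0 -> 330
LT 72: heading 330 -> 42
LT 144: heading 42 -> 186
BK 10.1: (17.1,0) -> (27.145,1.056) [heading=186, draw]
LT 305: heading 186 -> 131
PD: pen down
RT 60: heading 131 -> 71
Final: pos=(27.145,1.056), heading=71, 4 segment(s) drawn

Answer: 71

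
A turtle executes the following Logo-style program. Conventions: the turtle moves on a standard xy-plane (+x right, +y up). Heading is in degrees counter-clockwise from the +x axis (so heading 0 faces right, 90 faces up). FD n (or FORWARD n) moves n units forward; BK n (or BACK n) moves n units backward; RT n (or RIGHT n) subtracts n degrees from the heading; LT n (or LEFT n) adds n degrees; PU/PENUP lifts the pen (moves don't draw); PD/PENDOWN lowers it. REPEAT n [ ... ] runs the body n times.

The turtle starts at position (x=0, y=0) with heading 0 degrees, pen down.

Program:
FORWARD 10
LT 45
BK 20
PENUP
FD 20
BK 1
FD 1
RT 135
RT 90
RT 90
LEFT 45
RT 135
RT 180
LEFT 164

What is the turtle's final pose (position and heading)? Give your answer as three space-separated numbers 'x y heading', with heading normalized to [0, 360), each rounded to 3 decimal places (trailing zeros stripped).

Executing turtle program step by step:
Start: pos=(0,0), heading=0, pen down
FD 10: (0,0) -> (10,0) [heading=0, draw]
LT 45: heading 0 -> 45
BK 20: (10,0) -> (-4.142,-14.142) [heading=45, draw]
PU: pen up
FD 20: (-4.142,-14.142) -> (10,0) [heading=45, move]
BK 1: (10,0) -> (9.293,-0.707) [heading=45, move]
FD 1: (9.293,-0.707) -> (10,0) [heading=45, move]
RT 135: heading 45 -> 270
RT 90: heading 270 -> 180
RT 90: heading 180 -> 90
LT 45: heading 90 -> 135
RT 135: heading 135 -> 0
RT 180: heading 0 -> 180
LT 164: heading 180 -> 344
Final: pos=(10,0), heading=344, 2 segment(s) drawn

Answer: 10 0 344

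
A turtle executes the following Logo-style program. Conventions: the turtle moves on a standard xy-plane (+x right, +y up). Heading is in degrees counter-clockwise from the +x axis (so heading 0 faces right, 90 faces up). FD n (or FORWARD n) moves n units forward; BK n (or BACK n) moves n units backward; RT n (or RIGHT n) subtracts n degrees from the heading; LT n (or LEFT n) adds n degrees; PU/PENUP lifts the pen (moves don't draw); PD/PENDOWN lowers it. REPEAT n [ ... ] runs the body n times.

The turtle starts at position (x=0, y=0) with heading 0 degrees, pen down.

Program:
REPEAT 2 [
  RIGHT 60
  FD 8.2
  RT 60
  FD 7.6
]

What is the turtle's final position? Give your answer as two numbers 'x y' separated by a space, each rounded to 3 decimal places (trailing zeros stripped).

Executing turtle program step by step:
Start: pos=(0,0), heading=0, pen down
REPEAT 2 [
  -- iteration 1/2 --
  RT 60: heading 0 -> 300
  FD 8.2: (0,0) -> (4.1,-7.101) [heading=300, draw]
  RT 60: heading 300 -> 240
  FD 7.6: (4.1,-7.101) -> (0.3,-13.683) [heading=240, draw]
  -- iteration 2/2 --
  RT 60: heading 240 -> 180
  FD 8.2: (0.3,-13.683) -> (-7.9,-13.683) [heading=180, draw]
  RT 60: heading 180 -> 120
  FD 7.6: (-7.9,-13.683) -> (-11.7,-7.101) [heading=120, draw]
]
Final: pos=(-11.7,-7.101), heading=120, 4 segment(s) drawn

Answer: -11.7 -7.101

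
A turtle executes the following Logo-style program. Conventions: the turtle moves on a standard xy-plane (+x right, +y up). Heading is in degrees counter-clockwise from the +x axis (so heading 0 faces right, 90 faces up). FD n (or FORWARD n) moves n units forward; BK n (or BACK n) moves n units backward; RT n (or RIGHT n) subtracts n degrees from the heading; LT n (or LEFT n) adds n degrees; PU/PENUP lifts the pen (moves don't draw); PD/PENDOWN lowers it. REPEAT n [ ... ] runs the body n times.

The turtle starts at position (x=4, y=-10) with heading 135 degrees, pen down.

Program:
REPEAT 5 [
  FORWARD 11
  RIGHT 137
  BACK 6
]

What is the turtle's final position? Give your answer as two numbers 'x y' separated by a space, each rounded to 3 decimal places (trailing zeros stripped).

Executing turtle program step by step:
Start: pos=(4,-10), heading=135, pen down
REPEAT 5 [
  -- iteration 1/5 --
  FD 11: (4,-10) -> (-3.778,-2.222) [heading=135, draw]
  RT 137: heading 135 -> 358
  BK 6: (-3.778,-2.222) -> (-9.775,-2.012) [heading=358, draw]
  -- iteration 2/5 --
  FD 11: (-9.775,-2.012) -> (1.219,-2.396) [heading=358, draw]
  RT 137: heading 358 -> 221
  BK 6: (1.219,-2.396) -> (5.747,1.54) [heading=221, draw]
  -- iteration 3/5 --
  FD 11: (5.747,1.54) -> (-2.555,-5.677) [heading=221, draw]
  RT 137: heading 221 -> 84
  BK 6: (-2.555,-5.677) -> (-3.182,-11.644) [heading=84, draw]
  -- iteration 4/5 --
  FD 11: (-3.182,-11.644) -> (-2.032,-0.704) [heading=84, draw]
  RT 137: heading 84 -> 307
  BK 6: (-2.032,-0.704) -> (-5.643,4.088) [heading=307, draw]
  -- iteration 5/5 --
  FD 11: (-5.643,4.088) -> (0.977,-4.697) [heading=307, draw]
  RT 137: heading 307 -> 170
  BK 6: (0.977,-4.697) -> (6.886,-5.739) [heading=170, draw]
]
Final: pos=(6.886,-5.739), heading=170, 10 segment(s) drawn

Answer: 6.886 -5.739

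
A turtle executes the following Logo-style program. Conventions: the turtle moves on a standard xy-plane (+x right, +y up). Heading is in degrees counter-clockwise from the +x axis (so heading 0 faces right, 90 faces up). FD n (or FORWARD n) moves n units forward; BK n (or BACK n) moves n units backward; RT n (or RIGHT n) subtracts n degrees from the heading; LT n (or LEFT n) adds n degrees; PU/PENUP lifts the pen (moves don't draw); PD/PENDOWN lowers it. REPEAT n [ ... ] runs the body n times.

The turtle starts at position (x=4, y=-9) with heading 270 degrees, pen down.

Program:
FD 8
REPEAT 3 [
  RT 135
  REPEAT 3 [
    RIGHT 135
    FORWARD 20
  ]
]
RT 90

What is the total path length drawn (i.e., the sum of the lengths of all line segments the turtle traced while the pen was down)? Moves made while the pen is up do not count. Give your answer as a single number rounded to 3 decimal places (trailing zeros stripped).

Answer: 188

Derivation:
Executing turtle program step by step:
Start: pos=(4,-9), heading=270, pen down
FD 8: (4,-9) -> (4,-17) [heading=270, draw]
REPEAT 3 [
  -- iteration 1/3 --
  RT 135: heading 270 -> 135
  REPEAT 3 [
    -- iteration 1/3 --
    RT 135: heading 135 -> 0
    FD 20: (4,-17) -> (24,-17) [heading=0, draw]
    -- iteration 2/3 --
    RT 135: heading 0 -> 225
    FD 20: (24,-17) -> (9.858,-31.142) [heading=225, draw]
    -- iteration 3/3 --
    RT 135: heading 225 -> 90
    FD 20: (9.858,-31.142) -> (9.858,-11.142) [heading=90, draw]
  ]
  -- iteration 2/3 --
  RT 135: heading 90 -> 315
  REPEAT 3 [
    -- iteration 1/3 --
    RT 135: heading 315 -> 180
    FD 20: (9.858,-11.142) -> (-10.142,-11.142) [heading=180, draw]
    -- iteration 2/3 --
    RT 135: heading 180 -> 45
    FD 20: (-10.142,-11.142) -> (4,3) [heading=45, draw]
    -- iteration 3/3 --
    RT 135: heading 45 -> 270
    FD 20: (4,3) -> (4,-17) [heading=270, draw]
  ]
  -- iteration 3/3 --
  RT 135: heading 270 -> 135
  REPEAT 3 [
    -- iteration 1/3 --
    RT 135: heading 135 -> 0
    FD 20: (4,-17) -> (24,-17) [heading=0, draw]
    -- iteration 2/3 --
    RT 135: heading 0 -> 225
    FD 20: (24,-17) -> (9.858,-31.142) [heading=225, draw]
    -- iteration 3/3 --
    RT 135: heading 225 -> 90
    FD 20: (9.858,-31.142) -> (9.858,-11.142) [heading=90, draw]
  ]
]
RT 90: heading 90 -> 0
Final: pos=(9.858,-11.142), heading=0, 10 segment(s) drawn

Segment lengths:
  seg 1: (4,-9) -> (4,-17), length = 8
  seg 2: (4,-17) -> (24,-17), length = 20
  seg 3: (24,-17) -> (9.858,-31.142), length = 20
  seg 4: (9.858,-31.142) -> (9.858,-11.142), length = 20
  seg 5: (9.858,-11.142) -> (-10.142,-11.142), length = 20
  seg 6: (-10.142,-11.142) -> (4,3), length = 20
  seg 7: (4,3) -> (4,-17), length = 20
  seg 8: (4,-17) -> (24,-17), length = 20
  seg 9: (24,-17) -> (9.858,-31.142), length = 20
  seg 10: (9.858,-31.142) -> (9.858,-11.142), length = 20
Total = 188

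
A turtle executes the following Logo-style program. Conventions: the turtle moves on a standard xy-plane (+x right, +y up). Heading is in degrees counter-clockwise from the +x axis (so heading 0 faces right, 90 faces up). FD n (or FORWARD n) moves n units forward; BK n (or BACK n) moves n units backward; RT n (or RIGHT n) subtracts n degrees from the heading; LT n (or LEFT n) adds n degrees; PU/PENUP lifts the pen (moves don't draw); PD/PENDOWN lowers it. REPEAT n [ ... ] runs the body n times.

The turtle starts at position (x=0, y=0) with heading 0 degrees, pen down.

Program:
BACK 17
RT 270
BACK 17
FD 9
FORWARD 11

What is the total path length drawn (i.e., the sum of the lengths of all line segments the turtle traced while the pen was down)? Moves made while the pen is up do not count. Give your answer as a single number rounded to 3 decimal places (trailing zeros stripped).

Executing turtle program step by step:
Start: pos=(0,0), heading=0, pen down
BK 17: (0,0) -> (-17,0) [heading=0, draw]
RT 270: heading 0 -> 90
BK 17: (-17,0) -> (-17,-17) [heading=90, draw]
FD 9: (-17,-17) -> (-17,-8) [heading=90, draw]
FD 11: (-17,-8) -> (-17,3) [heading=90, draw]
Final: pos=(-17,3), heading=90, 4 segment(s) drawn

Segment lengths:
  seg 1: (0,0) -> (-17,0), length = 17
  seg 2: (-17,0) -> (-17,-17), length = 17
  seg 3: (-17,-17) -> (-17,-8), length = 9
  seg 4: (-17,-8) -> (-17,3), length = 11
Total = 54

Answer: 54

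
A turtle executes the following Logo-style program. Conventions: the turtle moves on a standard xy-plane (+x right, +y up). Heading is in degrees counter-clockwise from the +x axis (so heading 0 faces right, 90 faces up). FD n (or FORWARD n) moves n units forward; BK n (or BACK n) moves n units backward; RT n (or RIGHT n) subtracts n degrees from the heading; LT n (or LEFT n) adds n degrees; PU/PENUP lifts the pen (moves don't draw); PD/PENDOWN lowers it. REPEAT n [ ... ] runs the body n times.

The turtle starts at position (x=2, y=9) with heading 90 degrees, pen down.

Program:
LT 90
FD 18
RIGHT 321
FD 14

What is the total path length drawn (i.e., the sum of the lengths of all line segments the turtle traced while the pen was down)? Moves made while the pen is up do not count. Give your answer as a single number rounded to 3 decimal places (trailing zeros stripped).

Answer: 32

Derivation:
Executing turtle program step by step:
Start: pos=(2,9), heading=90, pen down
LT 90: heading 90 -> 180
FD 18: (2,9) -> (-16,9) [heading=180, draw]
RT 321: heading 180 -> 219
FD 14: (-16,9) -> (-26.88,0.19) [heading=219, draw]
Final: pos=(-26.88,0.19), heading=219, 2 segment(s) drawn

Segment lengths:
  seg 1: (2,9) -> (-16,9), length = 18
  seg 2: (-16,9) -> (-26.88,0.19), length = 14
Total = 32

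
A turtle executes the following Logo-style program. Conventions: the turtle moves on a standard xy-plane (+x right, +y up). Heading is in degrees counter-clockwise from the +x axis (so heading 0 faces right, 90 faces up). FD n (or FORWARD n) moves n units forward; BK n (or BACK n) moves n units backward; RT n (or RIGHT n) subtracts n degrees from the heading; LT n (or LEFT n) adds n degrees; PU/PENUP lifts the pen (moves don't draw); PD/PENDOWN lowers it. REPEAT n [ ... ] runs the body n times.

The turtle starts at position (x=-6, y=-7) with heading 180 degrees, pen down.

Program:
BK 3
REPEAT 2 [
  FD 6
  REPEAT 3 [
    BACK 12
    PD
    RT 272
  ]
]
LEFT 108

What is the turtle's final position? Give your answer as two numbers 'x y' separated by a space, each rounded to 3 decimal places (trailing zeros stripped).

Executing turtle program step by step:
Start: pos=(-6,-7), heading=180, pen down
BK 3: (-6,-7) -> (-3,-7) [heading=180, draw]
REPEAT 2 [
  -- iteration 1/2 --
  FD 6: (-3,-7) -> (-9,-7) [heading=180, draw]
  REPEAT 3 [
    -- iteration 1/3 --
    BK 12: (-9,-7) -> (3,-7) [heading=180, draw]
    PD: pen down
    RT 272: heading 180 -> 268
    -- iteration 2/3 --
    BK 12: (3,-7) -> (3.419,4.993) [heading=268, draw]
    PD: pen down
    RT 272: heading 268 -> 356
    -- iteration 3/3 --
    BK 12: (3.419,4.993) -> (-8.552,5.83) [heading=356, draw]
    PD: pen down
    RT 272: heading 356 -> 84
  ]
  -- iteration 2/2 --
  FD 6: (-8.552,5.83) -> (-7.925,11.797) [heading=84, draw]
  REPEAT 3 [
    -- iteration 1/3 --
    BK 12: (-7.925,11.797) -> (-9.179,-0.137) [heading=84, draw]
    PD: pen down
    RT 272: heading 84 -> 172
    -- iteration 2/3 --
    BK 12: (-9.179,-0.137) -> (2.704,-1.807) [heading=172, draw]
    PD: pen down
    RT 272: heading 172 -> 260
    -- iteration 3/3 --
    BK 12: (2.704,-1.807) -> (4.788,10.01) [heading=260, draw]
    PD: pen down
    RT 272: heading 260 -> 348
  ]
]
LT 108: heading 348 -> 96
Final: pos=(4.788,10.01), heading=96, 9 segment(s) drawn

Answer: 4.788 10.01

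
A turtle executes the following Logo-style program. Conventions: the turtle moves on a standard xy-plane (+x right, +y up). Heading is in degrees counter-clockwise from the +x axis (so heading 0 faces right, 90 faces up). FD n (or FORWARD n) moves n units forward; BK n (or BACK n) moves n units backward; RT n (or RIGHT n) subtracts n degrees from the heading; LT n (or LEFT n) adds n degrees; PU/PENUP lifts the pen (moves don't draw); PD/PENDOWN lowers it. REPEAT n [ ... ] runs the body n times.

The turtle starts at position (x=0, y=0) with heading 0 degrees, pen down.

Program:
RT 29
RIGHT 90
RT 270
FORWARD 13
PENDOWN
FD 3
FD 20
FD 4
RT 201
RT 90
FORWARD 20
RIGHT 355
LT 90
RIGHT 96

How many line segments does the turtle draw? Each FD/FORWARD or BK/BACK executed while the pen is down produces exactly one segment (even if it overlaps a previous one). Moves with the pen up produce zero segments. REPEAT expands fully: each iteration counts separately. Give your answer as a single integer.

Answer: 5

Derivation:
Executing turtle program step by step:
Start: pos=(0,0), heading=0, pen down
RT 29: heading 0 -> 331
RT 90: heading 331 -> 241
RT 270: heading 241 -> 331
FD 13: (0,0) -> (11.37,-6.303) [heading=331, draw]
PD: pen down
FD 3: (11.37,-6.303) -> (13.994,-7.757) [heading=331, draw]
FD 20: (13.994,-7.757) -> (31.486,-17.453) [heading=331, draw]
FD 4: (31.486,-17.453) -> (34.985,-19.392) [heading=331, draw]
RT 201: heading 331 -> 130
RT 90: heading 130 -> 40
FD 20: (34.985,-19.392) -> (50.306,-6.537) [heading=40, draw]
RT 355: heading 40 -> 45
LT 90: heading 45 -> 135
RT 96: heading 135 -> 39
Final: pos=(50.306,-6.537), heading=39, 5 segment(s) drawn
Segments drawn: 5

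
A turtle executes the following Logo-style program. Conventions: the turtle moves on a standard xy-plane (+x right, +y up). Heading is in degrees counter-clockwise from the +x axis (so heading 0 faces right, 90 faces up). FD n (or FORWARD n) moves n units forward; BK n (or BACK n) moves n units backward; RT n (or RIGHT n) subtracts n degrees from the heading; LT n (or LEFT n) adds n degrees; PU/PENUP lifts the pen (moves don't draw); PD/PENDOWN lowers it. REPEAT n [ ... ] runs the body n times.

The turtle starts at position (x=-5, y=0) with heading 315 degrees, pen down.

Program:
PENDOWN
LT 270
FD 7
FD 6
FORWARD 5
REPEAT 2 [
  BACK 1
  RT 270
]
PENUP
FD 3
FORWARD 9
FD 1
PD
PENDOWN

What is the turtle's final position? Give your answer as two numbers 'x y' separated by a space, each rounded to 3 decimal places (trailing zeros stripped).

Answer: -8.536 -2.121

Derivation:
Executing turtle program step by step:
Start: pos=(-5,0), heading=315, pen down
PD: pen down
LT 270: heading 315 -> 225
FD 7: (-5,0) -> (-9.95,-4.95) [heading=225, draw]
FD 6: (-9.95,-4.95) -> (-14.192,-9.192) [heading=225, draw]
FD 5: (-14.192,-9.192) -> (-17.728,-12.728) [heading=225, draw]
REPEAT 2 [
  -- iteration 1/2 --
  BK 1: (-17.728,-12.728) -> (-17.021,-12.021) [heading=225, draw]
  RT 270: heading 225 -> 315
  -- iteration 2/2 --
  BK 1: (-17.021,-12.021) -> (-17.728,-11.314) [heading=315, draw]
  RT 270: heading 315 -> 45
]
PU: pen up
FD 3: (-17.728,-11.314) -> (-15.607,-9.192) [heading=45, move]
FD 9: (-15.607,-9.192) -> (-9.243,-2.828) [heading=45, move]
FD 1: (-9.243,-2.828) -> (-8.536,-2.121) [heading=45, move]
PD: pen down
PD: pen down
Final: pos=(-8.536,-2.121), heading=45, 5 segment(s) drawn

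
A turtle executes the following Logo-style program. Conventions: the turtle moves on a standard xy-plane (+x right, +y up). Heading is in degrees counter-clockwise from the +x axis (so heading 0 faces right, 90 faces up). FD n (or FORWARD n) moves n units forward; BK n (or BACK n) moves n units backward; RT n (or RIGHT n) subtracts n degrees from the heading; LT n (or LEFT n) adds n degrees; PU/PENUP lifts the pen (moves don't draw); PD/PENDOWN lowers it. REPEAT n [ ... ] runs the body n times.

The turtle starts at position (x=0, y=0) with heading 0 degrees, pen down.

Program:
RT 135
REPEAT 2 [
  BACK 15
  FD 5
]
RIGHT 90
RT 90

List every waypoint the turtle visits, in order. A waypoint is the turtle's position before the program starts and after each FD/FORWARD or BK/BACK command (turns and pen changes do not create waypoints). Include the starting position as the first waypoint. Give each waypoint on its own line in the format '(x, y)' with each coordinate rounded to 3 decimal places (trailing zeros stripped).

Answer: (0, 0)
(10.607, 10.607)
(7.071, 7.071)
(17.678, 17.678)
(14.142, 14.142)

Derivation:
Executing turtle program step by step:
Start: pos=(0,0), heading=0, pen down
RT 135: heading 0 -> 225
REPEAT 2 [
  -- iteration 1/2 --
  BK 15: (0,0) -> (10.607,10.607) [heading=225, draw]
  FD 5: (10.607,10.607) -> (7.071,7.071) [heading=225, draw]
  -- iteration 2/2 --
  BK 15: (7.071,7.071) -> (17.678,17.678) [heading=225, draw]
  FD 5: (17.678,17.678) -> (14.142,14.142) [heading=225, draw]
]
RT 90: heading 225 -> 135
RT 90: heading 135 -> 45
Final: pos=(14.142,14.142), heading=45, 4 segment(s) drawn
Waypoints (5 total):
(0, 0)
(10.607, 10.607)
(7.071, 7.071)
(17.678, 17.678)
(14.142, 14.142)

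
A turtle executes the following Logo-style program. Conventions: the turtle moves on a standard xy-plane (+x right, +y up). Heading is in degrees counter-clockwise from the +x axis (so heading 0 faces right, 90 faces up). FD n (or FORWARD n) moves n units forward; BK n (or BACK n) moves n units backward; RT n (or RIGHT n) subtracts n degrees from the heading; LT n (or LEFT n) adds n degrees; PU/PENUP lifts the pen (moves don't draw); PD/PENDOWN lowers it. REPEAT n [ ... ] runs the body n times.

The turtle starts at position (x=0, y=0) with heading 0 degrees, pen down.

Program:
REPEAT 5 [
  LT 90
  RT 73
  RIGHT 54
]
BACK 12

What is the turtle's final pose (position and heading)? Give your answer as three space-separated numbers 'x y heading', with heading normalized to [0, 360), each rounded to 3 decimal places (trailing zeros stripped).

Executing turtle program step by step:
Start: pos=(0,0), heading=0, pen down
REPEAT 5 [
  -- iteration 1/5 --
  LT 90: heading 0 -> 90
  RT 73: heading 90 -> 17
  RT 54: heading 17 -> 323
  -- iteration 2/5 --
  LT 90: heading 323 -> 53
  RT 73: heading 53 -> 340
  RT 54: heading 340 -> 286
  -- iteration 3/5 --
  LT 90: heading 286 -> 16
  RT 73: heading 16 -> 303
  RT 54: heading 303 -> 249
  -- iteration 4/5 --
  LT 90: heading 249 -> 339
  RT 73: heading 339 -> 266
  RT 54: heading 266 -> 212
  -- iteration 5/5 --
  LT 90: heading 212 -> 302
  RT 73: heading 302 -> 229
  RT 54: heading 229 -> 175
]
BK 12: (0,0) -> (11.954,-1.046) [heading=175, draw]
Final: pos=(11.954,-1.046), heading=175, 1 segment(s) drawn

Answer: 11.954 -1.046 175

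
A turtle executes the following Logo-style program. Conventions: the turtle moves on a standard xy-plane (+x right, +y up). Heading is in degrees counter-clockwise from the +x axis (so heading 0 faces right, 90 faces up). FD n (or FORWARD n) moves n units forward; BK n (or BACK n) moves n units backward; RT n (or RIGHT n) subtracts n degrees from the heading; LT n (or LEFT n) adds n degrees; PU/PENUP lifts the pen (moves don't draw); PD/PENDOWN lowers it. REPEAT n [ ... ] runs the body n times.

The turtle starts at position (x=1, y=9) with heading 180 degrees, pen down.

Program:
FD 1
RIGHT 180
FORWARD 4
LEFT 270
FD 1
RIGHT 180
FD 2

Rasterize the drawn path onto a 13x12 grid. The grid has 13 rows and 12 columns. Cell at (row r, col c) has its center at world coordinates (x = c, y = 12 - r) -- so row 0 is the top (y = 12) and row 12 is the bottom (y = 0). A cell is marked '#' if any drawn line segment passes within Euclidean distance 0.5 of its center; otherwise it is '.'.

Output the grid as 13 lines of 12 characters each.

Segment 0: (1,9) -> (0,9)
Segment 1: (0,9) -> (4,9)
Segment 2: (4,9) -> (4,8)
Segment 3: (4,8) -> (4,10)

Answer: ............
............
....#.......
#####.......
....#.......
............
............
............
............
............
............
............
............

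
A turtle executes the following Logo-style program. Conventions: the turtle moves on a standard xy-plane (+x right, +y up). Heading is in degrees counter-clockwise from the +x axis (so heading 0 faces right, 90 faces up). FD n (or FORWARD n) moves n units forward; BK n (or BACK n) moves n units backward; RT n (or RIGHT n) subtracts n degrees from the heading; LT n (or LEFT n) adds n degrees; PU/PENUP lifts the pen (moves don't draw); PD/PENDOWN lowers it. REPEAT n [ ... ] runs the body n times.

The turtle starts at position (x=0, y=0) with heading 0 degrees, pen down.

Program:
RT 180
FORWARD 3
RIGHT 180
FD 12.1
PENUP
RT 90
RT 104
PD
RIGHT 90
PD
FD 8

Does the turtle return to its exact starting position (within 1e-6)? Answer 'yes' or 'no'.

Executing turtle program step by step:
Start: pos=(0,0), heading=0, pen down
RT 180: heading 0 -> 180
FD 3: (0,0) -> (-3,0) [heading=180, draw]
RT 180: heading 180 -> 0
FD 12.1: (-3,0) -> (9.1,0) [heading=0, draw]
PU: pen up
RT 90: heading 0 -> 270
RT 104: heading 270 -> 166
PD: pen down
RT 90: heading 166 -> 76
PD: pen down
FD 8: (9.1,0) -> (11.035,7.762) [heading=76, draw]
Final: pos=(11.035,7.762), heading=76, 3 segment(s) drawn

Start position: (0, 0)
Final position: (11.035, 7.762)
Distance = 13.492; >= 1e-6 -> NOT closed

Answer: no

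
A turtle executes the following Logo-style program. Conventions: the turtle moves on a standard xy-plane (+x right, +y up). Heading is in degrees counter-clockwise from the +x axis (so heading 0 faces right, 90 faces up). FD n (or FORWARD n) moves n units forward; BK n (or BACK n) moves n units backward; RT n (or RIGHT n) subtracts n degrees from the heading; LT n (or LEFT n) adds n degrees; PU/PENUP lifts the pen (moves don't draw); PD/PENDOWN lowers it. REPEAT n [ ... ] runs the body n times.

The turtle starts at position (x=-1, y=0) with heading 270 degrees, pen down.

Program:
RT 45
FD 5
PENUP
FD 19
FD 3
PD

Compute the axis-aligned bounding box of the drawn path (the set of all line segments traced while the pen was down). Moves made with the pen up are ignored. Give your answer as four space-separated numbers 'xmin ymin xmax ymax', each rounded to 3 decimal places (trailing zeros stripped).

Answer: -4.536 -3.536 -1 0

Derivation:
Executing turtle program step by step:
Start: pos=(-1,0), heading=270, pen down
RT 45: heading 270 -> 225
FD 5: (-1,0) -> (-4.536,-3.536) [heading=225, draw]
PU: pen up
FD 19: (-4.536,-3.536) -> (-17.971,-16.971) [heading=225, move]
FD 3: (-17.971,-16.971) -> (-20.092,-19.092) [heading=225, move]
PD: pen down
Final: pos=(-20.092,-19.092), heading=225, 1 segment(s) drawn

Segment endpoints: x in {-4.536, -1}, y in {-3.536, 0}
xmin=-4.536, ymin=-3.536, xmax=-1, ymax=0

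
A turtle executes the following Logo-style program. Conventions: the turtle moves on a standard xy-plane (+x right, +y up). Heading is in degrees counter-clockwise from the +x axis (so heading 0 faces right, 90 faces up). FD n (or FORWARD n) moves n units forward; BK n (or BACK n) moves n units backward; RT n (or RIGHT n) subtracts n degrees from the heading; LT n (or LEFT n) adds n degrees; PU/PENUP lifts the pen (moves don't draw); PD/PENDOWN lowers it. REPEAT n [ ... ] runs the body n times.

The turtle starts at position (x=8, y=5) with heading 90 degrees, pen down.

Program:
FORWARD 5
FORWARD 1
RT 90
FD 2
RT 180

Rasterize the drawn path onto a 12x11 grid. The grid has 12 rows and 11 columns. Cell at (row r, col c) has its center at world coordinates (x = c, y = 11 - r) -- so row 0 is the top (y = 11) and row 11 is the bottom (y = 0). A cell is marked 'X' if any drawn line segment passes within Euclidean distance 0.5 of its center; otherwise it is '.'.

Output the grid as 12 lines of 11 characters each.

Segment 0: (8,5) -> (8,10)
Segment 1: (8,10) -> (8,11)
Segment 2: (8,11) -> (10,11)

Answer: ........XXX
........X..
........X..
........X..
........X..
........X..
........X..
...........
...........
...........
...........
...........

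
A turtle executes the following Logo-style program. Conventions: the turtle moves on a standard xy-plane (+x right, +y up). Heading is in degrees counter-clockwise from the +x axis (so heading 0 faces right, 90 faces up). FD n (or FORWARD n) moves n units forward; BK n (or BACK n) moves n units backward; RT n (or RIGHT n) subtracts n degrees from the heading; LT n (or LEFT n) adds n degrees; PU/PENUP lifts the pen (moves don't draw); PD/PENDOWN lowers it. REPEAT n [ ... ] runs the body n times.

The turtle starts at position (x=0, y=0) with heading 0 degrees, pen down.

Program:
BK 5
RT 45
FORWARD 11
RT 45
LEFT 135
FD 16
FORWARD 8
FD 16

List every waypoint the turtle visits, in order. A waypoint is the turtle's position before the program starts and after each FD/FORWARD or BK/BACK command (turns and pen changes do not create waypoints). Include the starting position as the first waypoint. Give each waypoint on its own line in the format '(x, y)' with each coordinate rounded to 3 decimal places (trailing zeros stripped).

Executing turtle program step by step:
Start: pos=(0,0), heading=0, pen down
BK 5: (0,0) -> (-5,0) [heading=0, draw]
RT 45: heading 0 -> 315
FD 11: (-5,0) -> (2.778,-7.778) [heading=315, draw]
RT 45: heading 315 -> 270
LT 135: heading 270 -> 45
FD 16: (2.778,-7.778) -> (14.092,3.536) [heading=45, draw]
FD 8: (14.092,3.536) -> (19.749,9.192) [heading=45, draw]
FD 16: (19.749,9.192) -> (31.062,20.506) [heading=45, draw]
Final: pos=(31.062,20.506), heading=45, 5 segment(s) drawn
Waypoints (6 total):
(0, 0)
(-5, 0)
(2.778, -7.778)
(14.092, 3.536)
(19.749, 9.192)
(31.062, 20.506)

Answer: (0, 0)
(-5, 0)
(2.778, -7.778)
(14.092, 3.536)
(19.749, 9.192)
(31.062, 20.506)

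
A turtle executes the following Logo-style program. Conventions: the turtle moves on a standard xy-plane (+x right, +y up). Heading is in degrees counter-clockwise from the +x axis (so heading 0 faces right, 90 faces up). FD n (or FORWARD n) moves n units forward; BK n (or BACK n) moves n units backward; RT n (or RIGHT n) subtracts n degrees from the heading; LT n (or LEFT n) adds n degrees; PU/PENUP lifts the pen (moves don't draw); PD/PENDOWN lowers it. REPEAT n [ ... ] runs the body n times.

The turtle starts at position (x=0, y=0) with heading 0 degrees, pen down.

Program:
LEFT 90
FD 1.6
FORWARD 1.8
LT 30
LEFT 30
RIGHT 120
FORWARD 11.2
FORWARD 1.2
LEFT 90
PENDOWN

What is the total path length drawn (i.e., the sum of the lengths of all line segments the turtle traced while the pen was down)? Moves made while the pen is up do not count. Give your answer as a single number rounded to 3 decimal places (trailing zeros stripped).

Answer: 15.8

Derivation:
Executing turtle program step by step:
Start: pos=(0,0), heading=0, pen down
LT 90: heading 0 -> 90
FD 1.6: (0,0) -> (0,1.6) [heading=90, draw]
FD 1.8: (0,1.6) -> (0,3.4) [heading=90, draw]
LT 30: heading 90 -> 120
LT 30: heading 120 -> 150
RT 120: heading 150 -> 30
FD 11.2: (0,3.4) -> (9.699,9) [heading=30, draw]
FD 1.2: (9.699,9) -> (10.739,9.6) [heading=30, draw]
LT 90: heading 30 -> 120
PD: pen down
Final: pos=(10.739,9.6), heading=120, 4 segment(s) drawn

Segment lengths:
  seg 1: (0,0) -> (0,1.6), length = 1.6
  seg 2: (0,1.6) -> (0,3.4), length = 1.8
  seg 3: (0,3.4) -> (9.699,9), length = 11.2
  seg 4: (9.699,9) -> (10.739,9.6), length = 1.2
Total = 15.8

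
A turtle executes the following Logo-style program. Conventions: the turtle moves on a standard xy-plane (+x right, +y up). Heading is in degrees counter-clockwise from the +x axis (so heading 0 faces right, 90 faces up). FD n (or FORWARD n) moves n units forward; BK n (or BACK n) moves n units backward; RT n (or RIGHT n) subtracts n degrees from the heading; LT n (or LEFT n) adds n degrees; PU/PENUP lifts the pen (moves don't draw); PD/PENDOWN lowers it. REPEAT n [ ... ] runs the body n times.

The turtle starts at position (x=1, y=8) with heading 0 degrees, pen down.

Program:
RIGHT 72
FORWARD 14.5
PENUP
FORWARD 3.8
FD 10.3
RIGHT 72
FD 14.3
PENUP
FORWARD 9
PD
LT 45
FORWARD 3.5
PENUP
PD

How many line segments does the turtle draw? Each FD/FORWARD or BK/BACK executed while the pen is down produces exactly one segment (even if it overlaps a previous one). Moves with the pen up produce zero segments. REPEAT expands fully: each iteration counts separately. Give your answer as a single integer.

Answer: 2

Derivation:
Executing turtle program step by step:
Start: pos=(1,8), heading=0, pen down
RT 72: heading 0 -> 288
FD 14.5: (1,8) -> (5.481,-5.79) [heading=288, draw]
PU: pen up
FD 3.8: (5.481,-5.79) -> (6.655,-9.404) [heading=288, move]
FD 10.3: (6.655,-9.404) -> (9.838,-19.2) [heading=288, move]
RT 72: heading 288 -> 216
FD 14.3: (9.838,-19.2) -> (-1.731,-27.606) [heading=216, move]
PU: pen up
FD 9: (-1.731,-27.606) -> (-9.012,-32.896) [heading=216, move]
PD: pen down
LT 45: heading 216 -> 261
FD 3.5: (-9.012,-32.896) -> (-9.56,-36.353) [heading=261, draw]
PU: pen up
PD: pen down
Final: pos=(-9.56,-36.353), heading=261, 2 segment(s) drawn
Segments drawn: 2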